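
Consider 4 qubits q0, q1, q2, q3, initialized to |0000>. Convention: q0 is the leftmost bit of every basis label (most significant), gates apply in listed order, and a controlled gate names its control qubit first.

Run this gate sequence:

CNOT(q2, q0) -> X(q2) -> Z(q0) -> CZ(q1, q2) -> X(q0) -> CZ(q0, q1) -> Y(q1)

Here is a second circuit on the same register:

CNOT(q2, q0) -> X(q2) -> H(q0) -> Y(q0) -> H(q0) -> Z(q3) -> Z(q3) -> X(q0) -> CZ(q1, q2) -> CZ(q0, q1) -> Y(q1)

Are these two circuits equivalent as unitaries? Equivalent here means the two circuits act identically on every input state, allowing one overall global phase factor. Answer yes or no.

No — the two circuits implement different unitaries, even allowing a global phase.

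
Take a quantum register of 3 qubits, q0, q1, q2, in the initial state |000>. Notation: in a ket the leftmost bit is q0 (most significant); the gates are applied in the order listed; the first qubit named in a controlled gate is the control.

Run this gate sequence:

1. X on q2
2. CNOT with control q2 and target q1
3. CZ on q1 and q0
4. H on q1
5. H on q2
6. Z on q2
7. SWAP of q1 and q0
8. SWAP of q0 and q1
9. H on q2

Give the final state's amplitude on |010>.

|010> carries amplitude -sqrt(2)/2 in the final state.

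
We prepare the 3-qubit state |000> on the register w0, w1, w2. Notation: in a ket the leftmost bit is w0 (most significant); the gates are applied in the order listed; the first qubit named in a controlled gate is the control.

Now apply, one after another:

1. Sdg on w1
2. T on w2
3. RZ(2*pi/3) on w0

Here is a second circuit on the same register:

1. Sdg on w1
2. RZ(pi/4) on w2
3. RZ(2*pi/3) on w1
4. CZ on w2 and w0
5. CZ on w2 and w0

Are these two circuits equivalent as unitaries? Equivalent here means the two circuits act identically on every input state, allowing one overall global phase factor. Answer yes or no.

No: there is an input state on which the two circuits produce genuinely different outputs (not merely differing by a phase).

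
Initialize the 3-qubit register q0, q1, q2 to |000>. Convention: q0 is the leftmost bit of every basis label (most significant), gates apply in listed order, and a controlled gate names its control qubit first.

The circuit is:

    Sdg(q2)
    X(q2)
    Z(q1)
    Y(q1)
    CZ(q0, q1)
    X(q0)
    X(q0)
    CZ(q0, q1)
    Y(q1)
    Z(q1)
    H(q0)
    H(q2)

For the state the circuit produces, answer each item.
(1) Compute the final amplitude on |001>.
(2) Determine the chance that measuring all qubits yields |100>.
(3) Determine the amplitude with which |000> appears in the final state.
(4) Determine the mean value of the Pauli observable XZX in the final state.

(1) The amplitude on |001> is -1/2. Key observation: steps 3-10 multiply out to the identity, so the circuit reduces to the remaining gates.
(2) Outcome |100> occurs with probability 1/4.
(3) |000> carries amplitude 1/2 in the final state.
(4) The expectation value of XZX is -1.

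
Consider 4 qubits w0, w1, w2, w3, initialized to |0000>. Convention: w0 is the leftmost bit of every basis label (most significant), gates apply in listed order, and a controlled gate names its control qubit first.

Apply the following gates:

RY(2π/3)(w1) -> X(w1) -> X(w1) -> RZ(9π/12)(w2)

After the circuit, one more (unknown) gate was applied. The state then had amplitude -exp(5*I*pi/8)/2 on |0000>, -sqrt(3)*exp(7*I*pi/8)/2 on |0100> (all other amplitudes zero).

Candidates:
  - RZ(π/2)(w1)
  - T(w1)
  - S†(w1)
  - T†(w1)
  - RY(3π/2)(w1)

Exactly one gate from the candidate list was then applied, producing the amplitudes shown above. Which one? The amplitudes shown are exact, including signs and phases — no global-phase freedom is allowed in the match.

The unique candidate consistent with the amplitudes is T(w1). Key observation: gates 2-3 undo each other exactly, leaving only the rest of the circuit to track.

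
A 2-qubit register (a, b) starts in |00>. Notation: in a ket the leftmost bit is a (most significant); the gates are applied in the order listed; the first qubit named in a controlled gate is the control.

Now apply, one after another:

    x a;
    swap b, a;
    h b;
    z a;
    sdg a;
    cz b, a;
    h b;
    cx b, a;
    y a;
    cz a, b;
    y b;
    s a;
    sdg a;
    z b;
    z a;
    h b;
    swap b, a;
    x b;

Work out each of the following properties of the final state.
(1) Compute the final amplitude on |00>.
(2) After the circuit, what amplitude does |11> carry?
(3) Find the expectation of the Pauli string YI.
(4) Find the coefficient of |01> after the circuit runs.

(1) |00> carries amplitude 0 in the final state.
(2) The final state's coefficient on |11> equals -sqrt(2)/2.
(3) In the final state, YI has expectation 0.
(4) |01> carries amplitude -sqrt(2)/2 in the final state.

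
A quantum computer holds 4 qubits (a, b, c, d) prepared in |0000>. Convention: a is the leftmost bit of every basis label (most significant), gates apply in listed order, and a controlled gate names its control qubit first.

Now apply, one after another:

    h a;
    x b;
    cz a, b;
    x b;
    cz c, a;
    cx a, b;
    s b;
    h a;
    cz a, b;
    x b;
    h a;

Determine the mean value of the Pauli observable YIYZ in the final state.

In the final state, YIYZ has expectation 0.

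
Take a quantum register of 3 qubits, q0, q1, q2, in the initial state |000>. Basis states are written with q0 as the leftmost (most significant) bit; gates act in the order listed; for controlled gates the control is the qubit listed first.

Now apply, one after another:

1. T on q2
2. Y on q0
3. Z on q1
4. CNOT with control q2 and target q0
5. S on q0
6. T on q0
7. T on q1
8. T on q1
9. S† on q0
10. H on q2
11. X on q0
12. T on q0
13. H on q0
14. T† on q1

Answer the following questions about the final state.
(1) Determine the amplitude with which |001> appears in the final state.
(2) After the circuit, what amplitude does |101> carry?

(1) The final state's coefficient on |001> equals exp(3*I*pi/4)/2.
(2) The final state's coefficient on |101> equals exp(3*I*pi/4)/2.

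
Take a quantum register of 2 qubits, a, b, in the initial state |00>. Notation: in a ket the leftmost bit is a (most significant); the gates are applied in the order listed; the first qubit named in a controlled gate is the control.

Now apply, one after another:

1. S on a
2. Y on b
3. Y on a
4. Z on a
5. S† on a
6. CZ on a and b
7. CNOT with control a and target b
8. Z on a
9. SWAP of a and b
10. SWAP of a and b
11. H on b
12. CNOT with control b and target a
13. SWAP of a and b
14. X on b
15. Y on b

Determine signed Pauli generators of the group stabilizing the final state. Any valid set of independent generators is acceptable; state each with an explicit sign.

The stabilizer group can be generated by -XX, -ZZ, among other valid generating sets.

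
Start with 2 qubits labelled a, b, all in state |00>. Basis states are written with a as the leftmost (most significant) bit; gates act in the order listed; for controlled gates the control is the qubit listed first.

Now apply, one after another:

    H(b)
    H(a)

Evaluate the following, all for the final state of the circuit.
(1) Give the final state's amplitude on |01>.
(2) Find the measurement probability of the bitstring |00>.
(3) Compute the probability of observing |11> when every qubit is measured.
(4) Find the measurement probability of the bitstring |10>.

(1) The final state's coefficient on |01> equals 1/2.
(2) The probability of measuring |00> is 1/4.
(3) The probability of measuring |11> is 1/4.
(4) A full measurement returns |10> with probability 1/4.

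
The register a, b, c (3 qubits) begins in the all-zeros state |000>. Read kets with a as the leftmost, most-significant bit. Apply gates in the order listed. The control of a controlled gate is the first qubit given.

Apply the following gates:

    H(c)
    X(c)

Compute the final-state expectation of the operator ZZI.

The expectation value of ZZI is 1.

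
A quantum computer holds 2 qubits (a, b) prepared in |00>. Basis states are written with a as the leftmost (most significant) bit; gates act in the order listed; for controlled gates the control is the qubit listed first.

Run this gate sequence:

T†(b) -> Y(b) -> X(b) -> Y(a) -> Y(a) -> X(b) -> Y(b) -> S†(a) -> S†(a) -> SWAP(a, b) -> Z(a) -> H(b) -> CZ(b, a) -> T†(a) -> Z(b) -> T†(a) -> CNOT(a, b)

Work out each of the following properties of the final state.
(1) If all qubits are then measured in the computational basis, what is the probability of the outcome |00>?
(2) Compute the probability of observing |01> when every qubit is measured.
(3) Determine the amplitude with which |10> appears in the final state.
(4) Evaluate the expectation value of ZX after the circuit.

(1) The probability of measuring |00> is 1/2. Key observation: gates 2-7 undo each other exactly, leaving only the rest of the circuit to track.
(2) A full measurement returns |01> with probability 1/2.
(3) The final state's coefficient on |10> equals 0.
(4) The observable ZX averages to -1.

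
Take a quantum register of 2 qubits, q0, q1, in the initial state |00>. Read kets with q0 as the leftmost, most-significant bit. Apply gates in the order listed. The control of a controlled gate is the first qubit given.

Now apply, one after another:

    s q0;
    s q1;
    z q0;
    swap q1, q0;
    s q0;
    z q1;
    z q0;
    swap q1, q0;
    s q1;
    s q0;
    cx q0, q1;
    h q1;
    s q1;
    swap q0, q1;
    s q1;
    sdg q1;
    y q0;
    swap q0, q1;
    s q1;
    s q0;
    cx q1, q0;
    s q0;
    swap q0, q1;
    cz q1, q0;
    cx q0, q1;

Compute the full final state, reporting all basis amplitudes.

The resulting statevector has amplitude sqrt(2)/2 on |00>, 0 on |01>, sqrt(2)*I/2 on |10>, 0 on |11>.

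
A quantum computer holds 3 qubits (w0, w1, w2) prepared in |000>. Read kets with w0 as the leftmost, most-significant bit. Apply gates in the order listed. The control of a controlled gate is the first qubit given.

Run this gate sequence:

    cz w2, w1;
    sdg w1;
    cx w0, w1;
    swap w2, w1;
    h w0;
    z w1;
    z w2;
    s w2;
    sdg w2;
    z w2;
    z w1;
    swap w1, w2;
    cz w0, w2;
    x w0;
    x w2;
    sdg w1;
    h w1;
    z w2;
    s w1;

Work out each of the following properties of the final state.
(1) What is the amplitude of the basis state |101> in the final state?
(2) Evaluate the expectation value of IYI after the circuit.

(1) The amplitude on |101> is -1/2. Key observation: steps 6-11 multiply out to the identity, so the circuit reduces to the remaining gates.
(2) The expectation value of IYI is 1.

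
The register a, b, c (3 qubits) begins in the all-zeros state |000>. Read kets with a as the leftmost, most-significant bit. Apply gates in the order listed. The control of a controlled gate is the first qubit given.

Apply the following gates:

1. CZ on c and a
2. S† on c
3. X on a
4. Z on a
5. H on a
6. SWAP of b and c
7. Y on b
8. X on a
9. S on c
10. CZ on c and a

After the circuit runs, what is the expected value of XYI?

The expectation value of XYI is 0.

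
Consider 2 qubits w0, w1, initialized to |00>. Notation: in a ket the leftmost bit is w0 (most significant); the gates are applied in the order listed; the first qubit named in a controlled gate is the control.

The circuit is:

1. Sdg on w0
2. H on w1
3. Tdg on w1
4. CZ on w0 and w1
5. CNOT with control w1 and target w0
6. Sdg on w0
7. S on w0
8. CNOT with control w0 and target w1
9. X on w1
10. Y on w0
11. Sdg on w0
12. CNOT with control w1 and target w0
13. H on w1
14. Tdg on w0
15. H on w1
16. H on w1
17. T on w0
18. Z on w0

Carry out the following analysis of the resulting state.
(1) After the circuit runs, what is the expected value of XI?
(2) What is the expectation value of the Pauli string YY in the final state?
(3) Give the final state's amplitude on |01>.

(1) The observable XI averages to sqrt(2)/2. Key observation: gates 14-17 undo each other exactly, leaving only the rest of the circuit to track.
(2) The observable YY averages to 0.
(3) The amplitude on |01> is -1/2.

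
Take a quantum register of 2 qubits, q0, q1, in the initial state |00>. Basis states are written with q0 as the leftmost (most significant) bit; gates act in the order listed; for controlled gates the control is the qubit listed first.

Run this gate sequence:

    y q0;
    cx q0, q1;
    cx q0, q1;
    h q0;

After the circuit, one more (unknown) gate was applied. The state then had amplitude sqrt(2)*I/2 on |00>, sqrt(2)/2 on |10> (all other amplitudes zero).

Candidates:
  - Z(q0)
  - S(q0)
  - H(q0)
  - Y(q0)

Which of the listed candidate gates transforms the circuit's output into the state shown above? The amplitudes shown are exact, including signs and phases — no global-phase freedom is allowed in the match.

The applied gate was S(q0). Key observation: steps 2-3 multiply out to the identity, so the circuit reduces to the remaining gates.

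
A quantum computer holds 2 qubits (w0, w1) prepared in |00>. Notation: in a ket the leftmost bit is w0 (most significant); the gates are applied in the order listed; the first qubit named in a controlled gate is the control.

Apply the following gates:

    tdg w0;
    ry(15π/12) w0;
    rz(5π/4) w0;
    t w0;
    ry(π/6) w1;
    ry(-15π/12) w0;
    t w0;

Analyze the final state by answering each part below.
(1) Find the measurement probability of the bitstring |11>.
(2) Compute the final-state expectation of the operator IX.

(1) A full measurement returns |11> with probability 1/8 - sqrt(3)/16.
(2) The observable IX averages to 1/2.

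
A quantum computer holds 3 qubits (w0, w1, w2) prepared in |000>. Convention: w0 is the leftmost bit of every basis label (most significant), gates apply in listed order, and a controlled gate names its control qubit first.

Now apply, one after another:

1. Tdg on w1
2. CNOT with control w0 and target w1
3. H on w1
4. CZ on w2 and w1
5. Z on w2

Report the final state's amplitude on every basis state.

The final amplitudes are sqrt(2)/2 on |000>, sqrt(2)/2 on |010>, and 0 on every other basis state.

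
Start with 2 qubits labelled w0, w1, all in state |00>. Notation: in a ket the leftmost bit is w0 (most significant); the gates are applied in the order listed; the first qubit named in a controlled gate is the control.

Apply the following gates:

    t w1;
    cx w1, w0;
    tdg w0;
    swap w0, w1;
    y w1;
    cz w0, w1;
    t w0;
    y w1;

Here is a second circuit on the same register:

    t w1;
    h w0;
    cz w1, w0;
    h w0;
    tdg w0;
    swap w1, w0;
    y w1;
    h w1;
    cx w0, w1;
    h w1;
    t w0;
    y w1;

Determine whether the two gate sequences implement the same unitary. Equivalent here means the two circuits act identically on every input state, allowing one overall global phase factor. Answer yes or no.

Yes: on every input state the two circuits agree up to one overall phase factor.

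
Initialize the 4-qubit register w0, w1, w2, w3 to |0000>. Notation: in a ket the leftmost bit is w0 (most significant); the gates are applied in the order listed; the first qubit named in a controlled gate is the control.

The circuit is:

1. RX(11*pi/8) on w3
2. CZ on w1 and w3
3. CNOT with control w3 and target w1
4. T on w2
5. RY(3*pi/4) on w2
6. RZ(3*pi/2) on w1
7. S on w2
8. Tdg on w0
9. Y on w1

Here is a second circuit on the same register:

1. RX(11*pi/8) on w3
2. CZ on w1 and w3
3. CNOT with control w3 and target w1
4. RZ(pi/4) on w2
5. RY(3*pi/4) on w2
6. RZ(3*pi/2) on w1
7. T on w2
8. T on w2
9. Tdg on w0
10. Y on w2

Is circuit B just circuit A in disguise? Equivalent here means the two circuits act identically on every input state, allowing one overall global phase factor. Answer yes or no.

No: there is an input state on which the two circuits produce genuinely different outputs (not merely differing by a phase).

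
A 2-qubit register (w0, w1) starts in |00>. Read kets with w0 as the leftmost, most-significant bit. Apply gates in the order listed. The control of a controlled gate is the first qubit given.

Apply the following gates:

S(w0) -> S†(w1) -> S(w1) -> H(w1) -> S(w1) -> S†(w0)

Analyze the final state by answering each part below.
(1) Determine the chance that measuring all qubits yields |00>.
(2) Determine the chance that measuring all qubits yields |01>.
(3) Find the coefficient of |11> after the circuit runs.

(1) The probability of measuring |00> is 1/2.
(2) A full measurement returns |01> with probability 1/2.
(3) The amplitude on |11> is 0.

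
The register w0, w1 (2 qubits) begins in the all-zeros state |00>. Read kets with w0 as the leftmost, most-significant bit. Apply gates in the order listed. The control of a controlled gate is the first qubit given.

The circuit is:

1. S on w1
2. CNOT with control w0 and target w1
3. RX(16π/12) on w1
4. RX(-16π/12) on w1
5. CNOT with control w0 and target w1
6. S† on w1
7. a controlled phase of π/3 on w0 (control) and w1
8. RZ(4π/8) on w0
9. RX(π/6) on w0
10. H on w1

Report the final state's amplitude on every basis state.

The final amplitudes are (-sqrt(3) - 1)*exp(3*I*pi/4)/4 on |00>, (-sqrt(3) - 1)*exp(3*I*pi/4)/4 on |01>, (1 - sqrt(3))*exp(I*pi/4)/4 on |10>, (1 - sqrt(3))*exp(I*pi/4)/4 on |11>. Key observation: gates 1-6 undo each other exactly, leaving only the rest of the circuit to track.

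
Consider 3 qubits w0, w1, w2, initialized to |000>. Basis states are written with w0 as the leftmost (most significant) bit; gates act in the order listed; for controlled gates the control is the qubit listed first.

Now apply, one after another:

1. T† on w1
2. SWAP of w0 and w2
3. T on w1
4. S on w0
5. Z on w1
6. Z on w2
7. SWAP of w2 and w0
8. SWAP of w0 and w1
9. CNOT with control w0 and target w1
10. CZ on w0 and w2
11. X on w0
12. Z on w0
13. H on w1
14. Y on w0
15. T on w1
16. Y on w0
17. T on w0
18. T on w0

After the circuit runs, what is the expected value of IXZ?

In the final state, IXZ has expectation sqrt(2)/2.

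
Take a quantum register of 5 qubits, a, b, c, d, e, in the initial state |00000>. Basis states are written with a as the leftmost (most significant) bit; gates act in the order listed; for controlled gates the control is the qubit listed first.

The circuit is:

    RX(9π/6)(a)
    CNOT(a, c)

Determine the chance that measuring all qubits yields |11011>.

The probability of measuring |11011> is 0.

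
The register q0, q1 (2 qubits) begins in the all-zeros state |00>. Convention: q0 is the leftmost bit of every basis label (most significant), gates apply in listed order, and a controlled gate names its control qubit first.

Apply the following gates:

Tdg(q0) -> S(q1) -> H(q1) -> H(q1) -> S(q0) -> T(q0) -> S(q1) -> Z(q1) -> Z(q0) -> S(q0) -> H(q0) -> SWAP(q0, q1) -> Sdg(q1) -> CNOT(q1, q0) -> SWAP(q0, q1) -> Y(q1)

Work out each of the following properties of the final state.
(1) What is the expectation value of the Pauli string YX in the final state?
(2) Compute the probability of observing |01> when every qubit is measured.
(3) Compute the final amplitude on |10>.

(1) The observable YX averages to 1.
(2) Outcome |01> occurs with probability 1/2.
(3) The final state's coefficient on |10> equals -sqrt(2)/2.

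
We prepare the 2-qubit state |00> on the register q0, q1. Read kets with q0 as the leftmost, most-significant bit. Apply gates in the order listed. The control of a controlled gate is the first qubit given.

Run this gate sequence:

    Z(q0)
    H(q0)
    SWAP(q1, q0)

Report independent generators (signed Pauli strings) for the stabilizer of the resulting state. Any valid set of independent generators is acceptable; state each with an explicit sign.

One valid set of independent stabilizer generators is +IX, +ZI (any independent generating set of the same group is equally correct).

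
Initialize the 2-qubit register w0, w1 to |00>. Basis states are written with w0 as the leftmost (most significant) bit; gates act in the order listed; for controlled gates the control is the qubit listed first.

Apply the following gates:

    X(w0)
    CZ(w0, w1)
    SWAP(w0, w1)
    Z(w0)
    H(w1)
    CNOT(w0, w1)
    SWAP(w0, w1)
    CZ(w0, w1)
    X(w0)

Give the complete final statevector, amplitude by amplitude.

After the circuit, the state carries amplitude -sqrt(2)/2 on |00>, 0 on |01>, sqrt(2)/2 on |10>, 0 on |11>.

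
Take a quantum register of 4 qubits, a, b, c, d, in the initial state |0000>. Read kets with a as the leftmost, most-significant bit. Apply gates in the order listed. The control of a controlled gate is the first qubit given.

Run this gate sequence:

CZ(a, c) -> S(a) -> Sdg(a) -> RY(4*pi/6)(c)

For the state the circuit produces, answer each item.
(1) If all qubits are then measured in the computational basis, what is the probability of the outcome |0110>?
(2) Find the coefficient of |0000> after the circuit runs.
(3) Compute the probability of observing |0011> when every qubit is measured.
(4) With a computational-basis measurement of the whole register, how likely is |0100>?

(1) A full measurement returns |0110> with probability 0. Key observation: steps 2-3 multiply out to the identity, so the circuit reduces to the remaining gates.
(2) |0000> carries amplitude 1/2 in the final state.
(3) The probability of measuring |0011> is 0.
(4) Outcome |0100> occurs with probability 0.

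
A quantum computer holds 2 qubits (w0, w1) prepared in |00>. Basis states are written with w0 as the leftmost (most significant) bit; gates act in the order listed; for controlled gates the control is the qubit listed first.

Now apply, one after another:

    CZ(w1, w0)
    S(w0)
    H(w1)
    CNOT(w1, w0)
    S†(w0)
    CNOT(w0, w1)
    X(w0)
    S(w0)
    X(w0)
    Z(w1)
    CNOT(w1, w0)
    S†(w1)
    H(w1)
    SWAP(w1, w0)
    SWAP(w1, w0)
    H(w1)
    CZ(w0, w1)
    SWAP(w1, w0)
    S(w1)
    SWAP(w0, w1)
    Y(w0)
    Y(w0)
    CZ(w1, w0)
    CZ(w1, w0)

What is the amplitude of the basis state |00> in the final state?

The amplitude on |00> is sqrt(2)*I/2.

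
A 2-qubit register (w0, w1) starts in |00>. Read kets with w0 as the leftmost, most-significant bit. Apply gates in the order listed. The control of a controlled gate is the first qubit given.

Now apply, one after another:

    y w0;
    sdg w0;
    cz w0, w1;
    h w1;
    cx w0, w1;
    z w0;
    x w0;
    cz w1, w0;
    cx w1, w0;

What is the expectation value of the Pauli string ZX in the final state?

In the final state, ZX has expectation 0.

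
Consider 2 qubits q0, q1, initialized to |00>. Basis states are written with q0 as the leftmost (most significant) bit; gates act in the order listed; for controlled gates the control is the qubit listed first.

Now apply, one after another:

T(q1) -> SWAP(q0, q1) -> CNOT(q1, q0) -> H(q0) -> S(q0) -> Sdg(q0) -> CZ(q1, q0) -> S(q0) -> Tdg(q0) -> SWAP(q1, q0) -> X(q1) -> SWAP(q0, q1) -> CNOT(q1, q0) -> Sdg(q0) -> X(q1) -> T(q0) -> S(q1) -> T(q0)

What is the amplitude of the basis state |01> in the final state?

The final state's coefficient on |01> equals sqrt(2)*exp(3*I*pi/4)/2. Key observation: gates 5-6 undo each other exactly, leaving only the rest of the circuit to track.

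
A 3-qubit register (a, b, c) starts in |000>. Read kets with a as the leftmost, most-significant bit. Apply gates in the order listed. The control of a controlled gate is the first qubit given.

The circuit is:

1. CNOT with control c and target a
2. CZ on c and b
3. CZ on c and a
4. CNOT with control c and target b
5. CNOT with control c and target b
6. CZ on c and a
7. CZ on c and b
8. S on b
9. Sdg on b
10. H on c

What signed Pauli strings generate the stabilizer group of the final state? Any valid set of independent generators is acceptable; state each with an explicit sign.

The final state is stabilized by the group generated by +IIX, +ZII, +IZI; other independent generating sets are equally valid. Key observation: the block from step 2 through step 7 cancels to the identity and can be dropped.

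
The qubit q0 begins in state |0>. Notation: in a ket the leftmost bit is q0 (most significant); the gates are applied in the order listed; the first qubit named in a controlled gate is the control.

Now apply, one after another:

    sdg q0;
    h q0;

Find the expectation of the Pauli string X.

In the final state, X has expectation 1.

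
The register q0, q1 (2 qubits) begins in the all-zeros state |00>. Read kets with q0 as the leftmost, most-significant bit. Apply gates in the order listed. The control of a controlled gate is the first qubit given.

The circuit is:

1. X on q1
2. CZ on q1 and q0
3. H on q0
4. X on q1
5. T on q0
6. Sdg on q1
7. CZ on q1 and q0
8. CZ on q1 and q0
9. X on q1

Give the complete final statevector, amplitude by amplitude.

The final amplitudes are 0 on |00>, sqrt(2)/2 on |01>, 0 on |10>, sqrt(2)*exp(I*pi/4)/2 on |11>.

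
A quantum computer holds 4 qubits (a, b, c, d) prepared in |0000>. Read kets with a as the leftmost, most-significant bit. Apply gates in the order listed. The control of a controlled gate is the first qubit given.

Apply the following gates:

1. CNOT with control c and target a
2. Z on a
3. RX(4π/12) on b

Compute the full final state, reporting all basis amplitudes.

After the circuit, the state carries amplitude sqrt(3)/2 on |0000>, -I/2 on |0100>, and 0 on every other basis state.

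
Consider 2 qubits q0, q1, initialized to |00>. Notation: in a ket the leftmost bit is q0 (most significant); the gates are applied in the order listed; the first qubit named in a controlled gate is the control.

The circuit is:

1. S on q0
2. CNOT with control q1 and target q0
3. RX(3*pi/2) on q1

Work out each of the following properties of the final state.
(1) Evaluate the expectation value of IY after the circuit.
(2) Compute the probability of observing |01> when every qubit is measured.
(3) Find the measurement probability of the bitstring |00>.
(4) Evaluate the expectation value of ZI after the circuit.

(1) The observable IY averages to 1.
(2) The probability of measuring |01> is 1/2.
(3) A full measurement returns |00> with probability 1/2.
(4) The observable ZI averages to 1.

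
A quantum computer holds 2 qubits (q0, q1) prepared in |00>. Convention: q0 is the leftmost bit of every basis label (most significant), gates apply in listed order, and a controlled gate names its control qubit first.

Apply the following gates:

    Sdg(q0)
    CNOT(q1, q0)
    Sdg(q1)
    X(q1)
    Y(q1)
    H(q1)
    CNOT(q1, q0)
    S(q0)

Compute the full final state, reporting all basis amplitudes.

The final amplitudes are -sqrt(2)*I/2 on |00>, 0 on |01>, 0 on |10>, sqrt(2)/2 on |11>.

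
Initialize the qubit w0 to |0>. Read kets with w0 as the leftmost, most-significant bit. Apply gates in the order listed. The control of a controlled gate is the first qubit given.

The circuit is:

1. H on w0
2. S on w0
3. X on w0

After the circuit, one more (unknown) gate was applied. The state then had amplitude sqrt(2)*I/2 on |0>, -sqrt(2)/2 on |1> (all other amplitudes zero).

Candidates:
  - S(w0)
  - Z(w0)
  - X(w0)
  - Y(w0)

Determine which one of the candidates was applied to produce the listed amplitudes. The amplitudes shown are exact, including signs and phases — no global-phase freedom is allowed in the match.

It was Z(w0) that produced the state shown.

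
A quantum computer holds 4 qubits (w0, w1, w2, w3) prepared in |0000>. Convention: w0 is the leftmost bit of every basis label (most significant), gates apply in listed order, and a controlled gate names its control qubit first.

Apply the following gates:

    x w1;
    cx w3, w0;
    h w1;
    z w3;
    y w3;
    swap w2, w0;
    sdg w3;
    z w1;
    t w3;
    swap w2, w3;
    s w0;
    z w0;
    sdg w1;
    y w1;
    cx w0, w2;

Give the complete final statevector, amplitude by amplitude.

After the circuit, the state carries amplitude -sqrt(2)*exp(I*pi/4)/2 on |0010>, sqrt(2)*exp(3*I*pi/4)/2 on |0110>, and 0 on every other basis state.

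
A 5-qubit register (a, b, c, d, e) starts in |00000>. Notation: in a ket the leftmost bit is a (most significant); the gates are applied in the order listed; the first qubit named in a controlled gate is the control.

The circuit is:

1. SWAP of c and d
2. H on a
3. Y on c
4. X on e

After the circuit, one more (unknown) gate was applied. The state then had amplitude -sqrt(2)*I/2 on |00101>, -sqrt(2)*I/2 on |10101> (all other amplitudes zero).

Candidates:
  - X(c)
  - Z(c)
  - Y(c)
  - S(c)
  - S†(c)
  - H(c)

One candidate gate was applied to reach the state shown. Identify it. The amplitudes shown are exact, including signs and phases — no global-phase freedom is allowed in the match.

It was Z(c) that produced the state shown.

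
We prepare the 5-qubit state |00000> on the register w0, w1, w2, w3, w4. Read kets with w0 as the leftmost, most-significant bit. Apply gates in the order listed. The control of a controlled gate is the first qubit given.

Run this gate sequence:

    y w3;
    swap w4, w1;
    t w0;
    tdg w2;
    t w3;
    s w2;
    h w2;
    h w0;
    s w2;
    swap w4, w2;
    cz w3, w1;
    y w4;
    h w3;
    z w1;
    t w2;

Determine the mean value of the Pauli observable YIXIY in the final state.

The expectation value of YIXIY is 0.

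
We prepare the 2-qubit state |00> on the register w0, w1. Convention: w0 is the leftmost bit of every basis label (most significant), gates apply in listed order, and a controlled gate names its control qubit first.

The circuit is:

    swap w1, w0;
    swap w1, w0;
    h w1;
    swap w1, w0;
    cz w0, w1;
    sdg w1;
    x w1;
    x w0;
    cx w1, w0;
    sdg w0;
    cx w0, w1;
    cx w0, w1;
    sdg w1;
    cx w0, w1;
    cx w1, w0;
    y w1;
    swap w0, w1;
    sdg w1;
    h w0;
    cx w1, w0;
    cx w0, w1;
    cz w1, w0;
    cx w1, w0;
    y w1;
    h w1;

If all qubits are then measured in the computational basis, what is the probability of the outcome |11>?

A full measurement returns |11> with probability 1/2. Key observation: gates 1-2 undo each other exactly, leaving only the rest of the circuit to track.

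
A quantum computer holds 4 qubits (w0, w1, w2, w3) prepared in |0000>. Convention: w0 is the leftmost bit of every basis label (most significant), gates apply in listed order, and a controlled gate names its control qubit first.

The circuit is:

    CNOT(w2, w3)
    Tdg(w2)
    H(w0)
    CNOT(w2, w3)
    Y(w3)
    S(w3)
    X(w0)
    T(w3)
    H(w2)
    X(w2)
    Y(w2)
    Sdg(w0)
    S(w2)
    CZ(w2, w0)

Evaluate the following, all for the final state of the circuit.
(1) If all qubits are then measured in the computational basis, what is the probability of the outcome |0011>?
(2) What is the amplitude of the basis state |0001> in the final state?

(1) Outcome |0011> occurs with probability 1/4.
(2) The amplitude on |0001> is exp(3*I*pi/4)/2.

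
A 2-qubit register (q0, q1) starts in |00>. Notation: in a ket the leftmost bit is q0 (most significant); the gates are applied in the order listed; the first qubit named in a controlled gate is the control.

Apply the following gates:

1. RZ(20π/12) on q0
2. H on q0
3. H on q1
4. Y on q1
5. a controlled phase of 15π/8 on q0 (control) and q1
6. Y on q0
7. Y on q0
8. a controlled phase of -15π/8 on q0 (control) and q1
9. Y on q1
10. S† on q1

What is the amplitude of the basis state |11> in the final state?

The final state's coefficient on |11> equals exp(2*I*pi/3)/2. Key observation: steps 4-9 multiply out to the identity, so the circuit reduces to the remaining gates.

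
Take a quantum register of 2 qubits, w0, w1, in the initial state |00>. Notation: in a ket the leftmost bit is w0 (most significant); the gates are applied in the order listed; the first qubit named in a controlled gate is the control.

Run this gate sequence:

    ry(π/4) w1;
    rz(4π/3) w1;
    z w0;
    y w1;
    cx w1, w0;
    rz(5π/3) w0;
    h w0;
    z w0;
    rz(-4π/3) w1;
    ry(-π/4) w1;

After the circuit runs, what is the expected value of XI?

The observable XI averages to sqrt(2)/2.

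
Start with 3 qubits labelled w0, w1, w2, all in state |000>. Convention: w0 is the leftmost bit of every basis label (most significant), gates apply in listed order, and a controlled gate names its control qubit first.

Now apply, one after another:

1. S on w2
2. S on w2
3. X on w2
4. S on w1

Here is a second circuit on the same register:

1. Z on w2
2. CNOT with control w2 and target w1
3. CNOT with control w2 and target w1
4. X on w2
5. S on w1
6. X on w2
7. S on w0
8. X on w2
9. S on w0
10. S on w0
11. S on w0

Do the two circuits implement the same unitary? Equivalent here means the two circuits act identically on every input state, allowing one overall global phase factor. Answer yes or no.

Yes: on every input state the two circuits agree up to one overall phase factor.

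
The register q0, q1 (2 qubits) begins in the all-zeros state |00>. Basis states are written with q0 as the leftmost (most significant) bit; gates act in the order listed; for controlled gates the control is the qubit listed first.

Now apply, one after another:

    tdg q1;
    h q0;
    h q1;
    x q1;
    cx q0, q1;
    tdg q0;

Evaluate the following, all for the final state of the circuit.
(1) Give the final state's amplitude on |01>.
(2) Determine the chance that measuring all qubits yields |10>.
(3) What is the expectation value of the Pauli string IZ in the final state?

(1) The final state's coefficient on |01> equals 1/2.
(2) Outcome |10> occurs with probability 1/4.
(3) The expectation value of IZ is 0.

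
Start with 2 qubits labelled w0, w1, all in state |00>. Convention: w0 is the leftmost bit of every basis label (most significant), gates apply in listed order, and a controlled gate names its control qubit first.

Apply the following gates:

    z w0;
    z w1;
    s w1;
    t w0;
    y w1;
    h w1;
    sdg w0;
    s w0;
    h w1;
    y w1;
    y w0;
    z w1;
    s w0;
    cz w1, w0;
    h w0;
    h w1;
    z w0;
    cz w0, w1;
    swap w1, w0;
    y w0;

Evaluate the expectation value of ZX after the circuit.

The expectation value of ZX is -1. Key observation: steps 5-10 multiply out to the identity, so the circuit reduces to the remaining gates.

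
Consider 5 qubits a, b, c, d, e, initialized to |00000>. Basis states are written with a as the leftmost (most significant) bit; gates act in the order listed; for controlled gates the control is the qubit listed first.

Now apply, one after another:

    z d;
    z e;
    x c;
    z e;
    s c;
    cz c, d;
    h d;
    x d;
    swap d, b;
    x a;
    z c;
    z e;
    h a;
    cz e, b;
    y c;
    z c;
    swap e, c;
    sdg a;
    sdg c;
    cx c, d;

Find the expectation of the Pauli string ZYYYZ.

In the final state, ZYYYZ has expectation 0.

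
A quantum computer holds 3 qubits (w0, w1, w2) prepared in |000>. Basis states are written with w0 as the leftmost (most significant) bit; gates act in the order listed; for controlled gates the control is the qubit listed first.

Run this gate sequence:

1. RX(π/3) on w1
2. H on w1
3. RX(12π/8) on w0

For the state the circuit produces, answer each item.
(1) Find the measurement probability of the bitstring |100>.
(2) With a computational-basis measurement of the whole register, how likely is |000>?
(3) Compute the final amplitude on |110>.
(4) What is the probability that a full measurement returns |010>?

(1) A full measurement returns |100> with probability 1/4.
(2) The probability of measuring |000> is 1/4.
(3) The amplitude on |110> is 1/4 - sqrt(3)*I/4.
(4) The probability of measuring |010> is 1/4.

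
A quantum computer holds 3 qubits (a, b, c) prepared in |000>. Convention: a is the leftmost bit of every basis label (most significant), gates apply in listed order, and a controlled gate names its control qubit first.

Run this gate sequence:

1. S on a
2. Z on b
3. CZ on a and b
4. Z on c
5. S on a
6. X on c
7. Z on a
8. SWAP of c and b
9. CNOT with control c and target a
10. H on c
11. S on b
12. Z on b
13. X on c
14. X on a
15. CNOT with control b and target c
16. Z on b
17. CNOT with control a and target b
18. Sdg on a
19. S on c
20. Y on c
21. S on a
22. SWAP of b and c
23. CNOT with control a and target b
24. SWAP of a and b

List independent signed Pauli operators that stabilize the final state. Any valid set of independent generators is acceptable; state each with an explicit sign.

One valid set of independent stabilizer generators is -YII, -IZI, +IIZ (any independent generating set of the same group is equally correct).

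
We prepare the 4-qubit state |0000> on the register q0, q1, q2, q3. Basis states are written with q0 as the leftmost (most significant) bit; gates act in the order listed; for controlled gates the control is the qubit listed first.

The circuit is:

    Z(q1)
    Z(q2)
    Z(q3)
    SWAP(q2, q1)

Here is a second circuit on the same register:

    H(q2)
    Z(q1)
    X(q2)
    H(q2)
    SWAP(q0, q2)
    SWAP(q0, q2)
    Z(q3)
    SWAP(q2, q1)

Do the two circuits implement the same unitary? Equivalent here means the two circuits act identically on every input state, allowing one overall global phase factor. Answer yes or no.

Yes — the two circuits implement the same unitary up to a global phase.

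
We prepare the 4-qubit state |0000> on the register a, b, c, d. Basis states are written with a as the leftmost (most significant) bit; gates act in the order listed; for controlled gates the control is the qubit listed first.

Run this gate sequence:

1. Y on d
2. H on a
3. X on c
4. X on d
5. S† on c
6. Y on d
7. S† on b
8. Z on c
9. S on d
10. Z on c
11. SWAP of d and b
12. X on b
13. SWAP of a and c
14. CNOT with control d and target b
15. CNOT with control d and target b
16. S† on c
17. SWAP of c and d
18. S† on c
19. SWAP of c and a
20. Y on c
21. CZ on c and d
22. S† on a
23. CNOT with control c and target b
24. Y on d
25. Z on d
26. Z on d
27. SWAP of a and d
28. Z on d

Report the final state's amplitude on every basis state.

After the circuit, the state carries amplitude -sqrt(2)*I/2 on |0000>, -sqrt(2)/2 on |1000>, and 0 on every other basis state.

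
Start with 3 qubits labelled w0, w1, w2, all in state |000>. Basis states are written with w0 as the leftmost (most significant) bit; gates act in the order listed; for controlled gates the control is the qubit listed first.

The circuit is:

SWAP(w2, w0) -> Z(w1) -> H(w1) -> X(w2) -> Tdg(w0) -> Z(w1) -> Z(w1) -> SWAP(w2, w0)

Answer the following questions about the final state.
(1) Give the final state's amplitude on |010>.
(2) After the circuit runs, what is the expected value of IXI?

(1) The final state's coefficient on |010> equals 0.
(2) The expectation value of IXI is 1.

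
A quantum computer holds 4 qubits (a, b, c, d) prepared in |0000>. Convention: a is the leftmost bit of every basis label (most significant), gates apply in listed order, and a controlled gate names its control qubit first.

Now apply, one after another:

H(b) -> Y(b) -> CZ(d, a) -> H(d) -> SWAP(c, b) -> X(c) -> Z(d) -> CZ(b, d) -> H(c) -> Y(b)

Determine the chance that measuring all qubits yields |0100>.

Outcome |0100> occurs with probability 0.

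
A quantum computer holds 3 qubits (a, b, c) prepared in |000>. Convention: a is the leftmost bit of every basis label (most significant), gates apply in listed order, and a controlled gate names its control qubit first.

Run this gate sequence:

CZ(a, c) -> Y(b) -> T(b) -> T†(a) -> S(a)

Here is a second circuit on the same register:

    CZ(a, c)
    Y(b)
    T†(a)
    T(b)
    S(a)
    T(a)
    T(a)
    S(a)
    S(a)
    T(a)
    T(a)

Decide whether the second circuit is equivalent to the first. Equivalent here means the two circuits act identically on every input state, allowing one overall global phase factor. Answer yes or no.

Yes — the two circuits implement the same unitary up to a global phase.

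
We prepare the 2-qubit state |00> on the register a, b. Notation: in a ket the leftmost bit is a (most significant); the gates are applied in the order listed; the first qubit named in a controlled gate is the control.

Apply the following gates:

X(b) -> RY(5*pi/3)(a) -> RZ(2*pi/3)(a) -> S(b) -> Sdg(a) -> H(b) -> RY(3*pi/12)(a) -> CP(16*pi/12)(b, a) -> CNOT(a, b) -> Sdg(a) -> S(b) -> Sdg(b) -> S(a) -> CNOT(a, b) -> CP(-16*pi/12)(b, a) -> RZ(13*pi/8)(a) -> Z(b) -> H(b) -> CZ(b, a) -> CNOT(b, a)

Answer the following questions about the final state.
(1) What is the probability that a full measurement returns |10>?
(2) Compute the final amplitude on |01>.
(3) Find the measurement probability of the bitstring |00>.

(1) A full measurement returns |10> with probability 1/2 - 5*sqrt(2)/16. Key observation: steps 8-15 multiply out to the identity, so the circuit reduces to the remaining gates.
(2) |01> carries amplitude 0 in the final state.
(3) Outcome |00> occurs with probability 5*sqrt(2)/16 + 1/2.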